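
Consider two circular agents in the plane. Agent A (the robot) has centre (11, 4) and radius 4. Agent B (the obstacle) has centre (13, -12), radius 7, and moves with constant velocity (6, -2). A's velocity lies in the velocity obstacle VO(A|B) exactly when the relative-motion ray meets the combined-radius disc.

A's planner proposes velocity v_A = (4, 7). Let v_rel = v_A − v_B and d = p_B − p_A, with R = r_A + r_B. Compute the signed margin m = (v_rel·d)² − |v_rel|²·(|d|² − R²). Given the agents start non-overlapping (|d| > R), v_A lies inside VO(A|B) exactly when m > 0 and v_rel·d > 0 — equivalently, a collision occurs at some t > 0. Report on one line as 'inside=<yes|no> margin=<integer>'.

d = (2, -16),  |d|² = 260;  R = 4+7 = 11,  c = 260−11² = 139
v_rel = (-2, 9),  |v_rel|² = 85;  v_rel·d = (-2)·(2) + (9)·(-16) = -148
85·t² + 296·t + 139 = 0  ⇒  m = (-148)² − 85·139 = 10089
m = 10089 > 0,  v_rel·d = -148 < 0  ⇒  outside

inside=no margin=10089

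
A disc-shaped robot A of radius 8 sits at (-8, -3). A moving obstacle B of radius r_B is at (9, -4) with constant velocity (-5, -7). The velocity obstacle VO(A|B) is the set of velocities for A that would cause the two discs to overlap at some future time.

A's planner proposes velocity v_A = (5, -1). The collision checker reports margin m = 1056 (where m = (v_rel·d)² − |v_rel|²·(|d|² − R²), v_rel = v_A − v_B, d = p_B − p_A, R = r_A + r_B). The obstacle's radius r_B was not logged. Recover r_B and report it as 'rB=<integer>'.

m = 1056
d = (17, -1);  v_rel = (10, 6),  |v_rel|² = 136
v_rel×d = (10)·(-1) − (6)·(17) = -112
since m = R²·136 − (-112)²:  R² = (12544 + 1056) / 136 = 100
R = √100 = 10  ⇒  r_B = 10 − 8 = 2

rB=2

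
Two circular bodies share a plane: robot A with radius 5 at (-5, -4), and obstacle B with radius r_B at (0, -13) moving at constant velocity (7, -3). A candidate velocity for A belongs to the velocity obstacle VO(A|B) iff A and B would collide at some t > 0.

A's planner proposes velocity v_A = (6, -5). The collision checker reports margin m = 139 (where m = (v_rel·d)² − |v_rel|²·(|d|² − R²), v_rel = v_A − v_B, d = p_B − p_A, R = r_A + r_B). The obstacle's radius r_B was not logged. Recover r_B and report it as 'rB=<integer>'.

m = 139
d = (5, -9);  v_rel = (-1, -2),  |v_rel|² = 5
v_rel×d = (-1)·(-9) − (-2)·(5) = 19
since m = R²·5 − 19²:  R² = (361 + 139) / 5 = 100
R = √100 = 10  ⇒  r_B = 10 − 5 = 5

rB=5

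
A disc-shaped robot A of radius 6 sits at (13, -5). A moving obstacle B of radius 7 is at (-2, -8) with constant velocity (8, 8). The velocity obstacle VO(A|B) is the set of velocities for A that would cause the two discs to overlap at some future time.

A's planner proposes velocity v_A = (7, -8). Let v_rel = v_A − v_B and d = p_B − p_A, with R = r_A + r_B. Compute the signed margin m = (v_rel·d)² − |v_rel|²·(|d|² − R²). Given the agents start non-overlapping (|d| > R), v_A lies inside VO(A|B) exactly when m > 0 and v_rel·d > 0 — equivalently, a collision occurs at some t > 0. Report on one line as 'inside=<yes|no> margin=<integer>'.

d = (-15, -3),  |d|² = 234;  R = 6+7 = 13,  c = 234−13² = 65
v_rel = (-1, -16),  |v_rel|² = 257;  v_rel·d = (-1)·(-15) + (-16)·(-3) = 63
257·t² − 126·t + 65 = 0  ⇒  m = 63² − 257·65 = -12736
m = -12736 < 0,  v_rel·d = 63 > 0  ⇒  outside

inside=no margin=-12736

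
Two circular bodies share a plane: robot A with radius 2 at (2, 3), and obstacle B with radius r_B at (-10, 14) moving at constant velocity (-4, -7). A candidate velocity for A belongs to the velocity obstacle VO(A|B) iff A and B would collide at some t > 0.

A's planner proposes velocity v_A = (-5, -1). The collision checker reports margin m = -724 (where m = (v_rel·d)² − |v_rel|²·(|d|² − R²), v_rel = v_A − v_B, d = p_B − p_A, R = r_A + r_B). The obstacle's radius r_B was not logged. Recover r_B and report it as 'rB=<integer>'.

m = -724
d = (-12, 11);  v_rel = (-1, 6),  |v_rel|² = 37
v_rel×d = (-1)·(11) − (6)·(-12) = 61
since m = R²·37 − 61²:  R² = (3721 + -724) / 37 = 81
R = √81 = 9  ⇒  r_B = 9 − 2 = 7

rB=7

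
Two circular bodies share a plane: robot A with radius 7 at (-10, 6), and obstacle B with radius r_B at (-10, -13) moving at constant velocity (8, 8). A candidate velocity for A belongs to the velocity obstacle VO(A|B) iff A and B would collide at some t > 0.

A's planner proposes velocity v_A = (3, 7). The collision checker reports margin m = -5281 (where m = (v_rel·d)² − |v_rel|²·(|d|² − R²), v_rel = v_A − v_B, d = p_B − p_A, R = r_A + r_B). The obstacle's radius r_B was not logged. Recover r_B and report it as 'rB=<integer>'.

m = -5281
d = (0, -19);  v_rel = (-5, -1),  |v_rel|² = 26
v_rel×d = (-5)·(-19) − (-1)·(0) = 95
since m = R²·26 − 95²:  R² = (9025 + -5281) / 26 = 144
R = √144 = 12  ⇒  r_B = 12 − 7 = 5

rB=5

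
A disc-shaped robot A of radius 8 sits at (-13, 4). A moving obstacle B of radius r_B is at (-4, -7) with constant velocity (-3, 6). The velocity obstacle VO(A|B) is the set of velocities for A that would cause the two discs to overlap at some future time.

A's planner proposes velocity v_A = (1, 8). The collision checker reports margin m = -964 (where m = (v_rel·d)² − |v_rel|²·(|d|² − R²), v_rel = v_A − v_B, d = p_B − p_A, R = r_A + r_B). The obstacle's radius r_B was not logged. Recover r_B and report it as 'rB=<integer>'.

m = -964
d = (9, -11);  v_rel = (4, 2),  |v_rel|² = 20
v_rel×d = (4)·(-11) − (2)·(9) = -62
since m = R²·20 − (-62)²:  R² = (3844 + -964) / 20 = 144
R = √144 = 12  ⇒  r_B = 12 − 8 = 4

rB=4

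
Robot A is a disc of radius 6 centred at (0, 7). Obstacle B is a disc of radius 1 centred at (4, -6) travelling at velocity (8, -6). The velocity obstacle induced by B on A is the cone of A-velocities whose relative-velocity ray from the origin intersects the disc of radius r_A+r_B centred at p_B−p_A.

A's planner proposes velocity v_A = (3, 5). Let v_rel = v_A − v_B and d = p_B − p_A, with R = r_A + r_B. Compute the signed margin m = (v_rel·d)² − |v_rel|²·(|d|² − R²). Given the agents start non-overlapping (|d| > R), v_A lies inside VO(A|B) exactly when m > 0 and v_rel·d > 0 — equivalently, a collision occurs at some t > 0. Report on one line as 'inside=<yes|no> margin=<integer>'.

d = (4, -13),  |d|² = 185;  R = 6+1 = 7,  c = 185−7² = 136
v_rel = (-5, 11),  |v_rel|² = 146;  v_rel·d = (-5)·(4) + (11)·(-13) = -163
146·t² + 326·t + 136 = 0  ⇒  m = (-163)² − 146·136 = 6713
m = 6713 > 0,  v_rel·d = -163 < 0  ⇒  outside

inside=no margin=6713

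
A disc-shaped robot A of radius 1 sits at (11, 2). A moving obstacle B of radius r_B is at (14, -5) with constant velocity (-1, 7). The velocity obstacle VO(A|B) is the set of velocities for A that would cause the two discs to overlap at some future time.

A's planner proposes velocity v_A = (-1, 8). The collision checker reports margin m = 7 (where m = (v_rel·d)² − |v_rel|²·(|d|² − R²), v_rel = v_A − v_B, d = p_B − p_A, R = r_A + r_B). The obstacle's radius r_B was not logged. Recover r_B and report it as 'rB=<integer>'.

m = 7
d = (3, -7);  v_rel = (0, 1),  |v_rel|² = 1
v_rel×d = (0)·(-7) − (1)·(3) = -3
since m = R²·1 − (-3)²:  R² = (9 + 7) / 1 = 16
R = √16 = 4  ⇒  r_B = 4 − 1 = 3

rB=3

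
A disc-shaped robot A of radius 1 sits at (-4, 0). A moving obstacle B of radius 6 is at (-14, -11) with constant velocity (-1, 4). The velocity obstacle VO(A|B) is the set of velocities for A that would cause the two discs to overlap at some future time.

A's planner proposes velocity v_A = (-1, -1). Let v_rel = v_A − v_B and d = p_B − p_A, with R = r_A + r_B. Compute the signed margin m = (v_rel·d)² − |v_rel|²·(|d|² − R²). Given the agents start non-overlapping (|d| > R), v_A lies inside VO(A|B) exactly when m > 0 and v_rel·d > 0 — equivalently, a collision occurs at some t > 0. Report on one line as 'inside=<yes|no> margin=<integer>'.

d = (-10, -11),  |d|² = 221;  R = 1+6 = 7,  c = 221−7² = 172
v_rel = (0, -5),  |v_rel|² = 25;  v_rel·d = (0)·(-10) + (-5)·(-11) = 55
25·t² − 110·t + 172 = 0  ⇒  m = 55² − 25·172 = -1275
m = -1275 < 0,  v_rel·d = 55 > 0  ⇒  outside

inside=no margin=-1275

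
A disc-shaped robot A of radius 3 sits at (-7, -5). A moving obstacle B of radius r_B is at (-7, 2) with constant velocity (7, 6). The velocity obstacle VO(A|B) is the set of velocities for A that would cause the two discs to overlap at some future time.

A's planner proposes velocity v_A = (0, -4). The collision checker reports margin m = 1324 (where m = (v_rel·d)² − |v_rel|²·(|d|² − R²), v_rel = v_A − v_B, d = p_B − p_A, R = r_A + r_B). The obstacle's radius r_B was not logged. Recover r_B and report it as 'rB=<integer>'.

m = 1324
d = (0, 7);  v_rel = (-7, -10),  |v_rel|² = 149
v_rel×d = (-7)·(7) − (-10)·(0) = -49
since m = R²·149 − (-49)²:  R² = (2401 + 1324) / 149 = 25
R = √25 = 5  ⇒  r_B = 5 − 3 = 2

rB=2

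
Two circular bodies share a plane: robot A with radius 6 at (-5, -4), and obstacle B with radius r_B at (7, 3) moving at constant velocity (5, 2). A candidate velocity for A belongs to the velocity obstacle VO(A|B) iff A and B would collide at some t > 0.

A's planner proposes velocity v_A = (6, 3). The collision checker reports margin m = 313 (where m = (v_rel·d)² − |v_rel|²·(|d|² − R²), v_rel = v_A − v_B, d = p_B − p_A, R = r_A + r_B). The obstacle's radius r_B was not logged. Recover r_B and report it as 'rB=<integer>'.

m = 313
d = (12, 7);  v_rel = (1, 1),  |v_rel|² = 2
v_rel×d = (1)·(7) − (1)·(12) = -5
since m = R²·2 − (-5)²:  R² = (25 + 313) / 2 = 169
R = √169 = 13  ⇒  r_B = 13 − 6 = 7

rB=7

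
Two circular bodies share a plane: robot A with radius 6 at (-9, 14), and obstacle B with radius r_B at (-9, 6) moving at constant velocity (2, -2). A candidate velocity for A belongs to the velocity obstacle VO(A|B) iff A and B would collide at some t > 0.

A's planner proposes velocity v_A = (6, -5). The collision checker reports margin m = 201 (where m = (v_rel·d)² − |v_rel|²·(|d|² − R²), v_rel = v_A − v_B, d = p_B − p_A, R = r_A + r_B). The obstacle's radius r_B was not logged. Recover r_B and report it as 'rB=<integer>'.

m = 201
d = (0, -8);  v_rel = (4, -3),  |v_rel|² = 25
v_rel×d = (4)·(-8) − (-3)·(0) = -32
since m = R²·25 − (-32)²:  R² = (1024 + 201) / 25 = 49
R = √49 = 7  ⇒  r_B = 7 − 6 = 1

rB=1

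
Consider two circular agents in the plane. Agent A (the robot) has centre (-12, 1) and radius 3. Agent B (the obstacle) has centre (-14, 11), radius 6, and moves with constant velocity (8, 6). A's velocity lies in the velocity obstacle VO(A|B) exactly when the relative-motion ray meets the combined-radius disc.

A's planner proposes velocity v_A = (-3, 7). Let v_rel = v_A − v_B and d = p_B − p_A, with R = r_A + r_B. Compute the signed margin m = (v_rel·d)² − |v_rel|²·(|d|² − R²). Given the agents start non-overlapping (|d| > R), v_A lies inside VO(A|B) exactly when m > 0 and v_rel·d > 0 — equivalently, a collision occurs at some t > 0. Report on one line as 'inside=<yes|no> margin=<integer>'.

d = (-2, 10),  |d|² = 104;  R = 3+6 = 9,  c = 104−9² = 23
v_rel = (-11, 1),  |v_rel|² = 122;  v_rel·d = (-11)·(-2) + (1)·(10) = 32
122·t² − 64·t + 23 = 0  ⇒  m = 32² − 122·23 = -1782
m = -1782 < 0,  v_rel·d = 32 > 0  ⇒  outside

inside=no margin=-1782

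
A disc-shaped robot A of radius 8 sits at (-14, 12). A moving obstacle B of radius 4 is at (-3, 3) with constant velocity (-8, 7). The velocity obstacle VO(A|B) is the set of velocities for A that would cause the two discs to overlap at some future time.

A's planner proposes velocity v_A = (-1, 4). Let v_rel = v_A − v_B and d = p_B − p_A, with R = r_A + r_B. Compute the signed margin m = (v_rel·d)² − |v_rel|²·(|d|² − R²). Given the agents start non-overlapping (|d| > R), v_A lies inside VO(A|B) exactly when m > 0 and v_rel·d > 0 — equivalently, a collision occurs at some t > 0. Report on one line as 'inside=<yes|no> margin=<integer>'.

d = (11, -9),  |d|² = 202;  R = 8+4 = 12,  c = 202−12² = 58
v_rel = (7, -3),  |v_rel|² = 58;  v_rel·d = (7)·(11) + (-3)·(-9) = 104
58·t² − 208·t + 58 = 0  ⇒  m = 104² − 58·58 = 7452
m = 7452 > 0,  v_rel·d = 104 > 0  ⇒  inside

inside=yes margin=7452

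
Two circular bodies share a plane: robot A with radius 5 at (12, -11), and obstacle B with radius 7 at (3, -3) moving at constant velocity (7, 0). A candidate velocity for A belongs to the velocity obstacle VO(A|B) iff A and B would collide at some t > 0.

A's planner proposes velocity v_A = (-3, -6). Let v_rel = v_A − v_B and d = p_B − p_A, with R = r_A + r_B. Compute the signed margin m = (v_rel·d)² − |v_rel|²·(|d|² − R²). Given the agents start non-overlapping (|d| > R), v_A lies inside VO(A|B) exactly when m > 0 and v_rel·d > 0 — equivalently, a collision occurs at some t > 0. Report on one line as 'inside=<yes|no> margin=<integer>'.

d = (-9, 8),  |d|² = 145;  R = 5+7 = 12,  c = 145−12² = 1
v_rel = (-10, -6),  |v_rel|² = 136;  v_rel·d = (-10)·(-9) + (-6)·(8) = 42
136·t² − 84·t + 1 = 0  ⇒  m = 42² − 136·1 = 1628
m = 1628 > 0,  v_rel·d = 42 > 0  ⇒  inside

inside=yes margin=1628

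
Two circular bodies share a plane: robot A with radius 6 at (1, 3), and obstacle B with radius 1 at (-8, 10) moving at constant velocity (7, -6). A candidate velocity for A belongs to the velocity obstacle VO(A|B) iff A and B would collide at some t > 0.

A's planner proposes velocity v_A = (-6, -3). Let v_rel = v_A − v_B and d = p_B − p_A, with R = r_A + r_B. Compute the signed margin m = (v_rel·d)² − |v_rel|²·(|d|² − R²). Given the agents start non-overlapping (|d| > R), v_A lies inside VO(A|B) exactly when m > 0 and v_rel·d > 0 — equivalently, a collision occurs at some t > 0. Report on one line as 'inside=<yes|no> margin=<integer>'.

d = (-9, 7),  |d|² = 130;  R = 6+1 = 7,  c = 130−7² = 81
v_rel = (-13, 3),  |v_rel|² = 178;  v_rel·d = (-13)·(-9) + (3)·(7) = 138
178·t² − 276·t + 81 = 0  ⇒  m = 138² − 178·81 = 4626
m = 4626 > 0,  v_rel·d = 138 > 0  ⇒  inside

inside=yes margin=4626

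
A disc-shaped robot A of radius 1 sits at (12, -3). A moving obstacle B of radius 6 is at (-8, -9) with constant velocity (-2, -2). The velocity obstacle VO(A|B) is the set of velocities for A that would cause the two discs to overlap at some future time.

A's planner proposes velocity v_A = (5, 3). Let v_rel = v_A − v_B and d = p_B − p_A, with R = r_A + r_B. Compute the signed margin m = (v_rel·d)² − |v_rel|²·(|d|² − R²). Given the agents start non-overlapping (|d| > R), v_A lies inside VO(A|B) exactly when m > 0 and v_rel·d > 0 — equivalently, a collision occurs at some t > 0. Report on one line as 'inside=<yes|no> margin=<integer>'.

d = (-20, -6),  |d|² = 436;  R = 1+6 = 7,  c = 436−7² = 387
v_rel = (7, 5),  |v_rel|² = 74;  v_rel·d = (7)·(-20) + (5)·(-6) = -170
74·t² + 340·t + 387 = 0  ⇒  m = (-170)² − 74·387 = 262
m = 262 > 0,  v_rel·d = -170 < 0  ⇒  outside

inside=no margin=262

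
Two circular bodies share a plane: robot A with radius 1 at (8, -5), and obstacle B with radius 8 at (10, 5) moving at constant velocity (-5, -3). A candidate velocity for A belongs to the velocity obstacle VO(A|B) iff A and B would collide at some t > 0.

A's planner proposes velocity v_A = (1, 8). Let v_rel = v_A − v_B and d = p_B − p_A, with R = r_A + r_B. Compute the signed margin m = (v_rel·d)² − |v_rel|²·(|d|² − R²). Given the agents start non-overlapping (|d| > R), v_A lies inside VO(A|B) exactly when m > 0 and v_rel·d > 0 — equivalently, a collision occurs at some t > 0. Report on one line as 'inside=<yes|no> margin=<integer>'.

d = (2, 10),  |d|² = 104;  R = 1+8 = 9,  c = 104−9² = 23
v_rel = (6, 11),  |v_rel|² = 157;  v_rel·d = (6)·(2) + (11)·(10) = 122
157·t² − 244·t + 23 = 0  ⇒  m = 122² − 157·23 = 11273
m = 11273 > 0,  v_rel·d = 122 > 0  ⇒  inside

inside=yes margin=11273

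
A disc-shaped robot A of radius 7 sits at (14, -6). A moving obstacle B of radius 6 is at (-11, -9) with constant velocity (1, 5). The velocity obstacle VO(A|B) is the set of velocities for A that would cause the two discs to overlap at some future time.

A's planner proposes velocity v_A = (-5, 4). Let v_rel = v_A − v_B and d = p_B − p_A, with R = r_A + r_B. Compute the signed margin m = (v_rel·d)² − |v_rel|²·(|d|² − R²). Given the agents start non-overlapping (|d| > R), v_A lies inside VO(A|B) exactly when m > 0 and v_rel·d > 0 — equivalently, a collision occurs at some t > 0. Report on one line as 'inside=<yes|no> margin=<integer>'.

d = (-25, -3),  |d|² = 634;  R = 7+6 = 13,  c = 634−13² = 465
v_rel = (-6, -1),  |v_rel|² = 37;  v_rel·d = (-6)·(-25) + (-1)·(-3) = 153
37·t² − 306·t + 465 = 0  ⇒  m = 153² − 37·465 = 6204
m = 6204 > 0,  v_rel·d = 153 > 0  ⇒  inside

inside=yes margin=6204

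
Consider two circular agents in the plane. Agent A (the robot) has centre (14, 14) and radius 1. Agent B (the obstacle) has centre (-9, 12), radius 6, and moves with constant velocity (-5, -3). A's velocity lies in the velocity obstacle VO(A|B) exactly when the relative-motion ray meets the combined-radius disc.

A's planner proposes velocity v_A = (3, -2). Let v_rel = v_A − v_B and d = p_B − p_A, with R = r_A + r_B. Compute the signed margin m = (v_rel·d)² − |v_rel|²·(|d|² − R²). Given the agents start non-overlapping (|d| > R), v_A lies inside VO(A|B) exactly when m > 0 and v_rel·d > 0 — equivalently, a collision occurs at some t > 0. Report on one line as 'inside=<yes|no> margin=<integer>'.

d = (-23, -2),  |d|² = 533;  R = 1+6 = 7,  c = 533−7² = 484
v_rel = (8, 1),  |v_rel|² = 65;  v_rel·d = (8)·(-23) + (1)·(-2) = -186
65·t² + 372·t + 484 = 0  ⇒  m = (-186)² − 65·484 = 3136
m = 3136 > 0,  v_rel·d = -186 < 0  ⇒  outside

inside=no margin=3136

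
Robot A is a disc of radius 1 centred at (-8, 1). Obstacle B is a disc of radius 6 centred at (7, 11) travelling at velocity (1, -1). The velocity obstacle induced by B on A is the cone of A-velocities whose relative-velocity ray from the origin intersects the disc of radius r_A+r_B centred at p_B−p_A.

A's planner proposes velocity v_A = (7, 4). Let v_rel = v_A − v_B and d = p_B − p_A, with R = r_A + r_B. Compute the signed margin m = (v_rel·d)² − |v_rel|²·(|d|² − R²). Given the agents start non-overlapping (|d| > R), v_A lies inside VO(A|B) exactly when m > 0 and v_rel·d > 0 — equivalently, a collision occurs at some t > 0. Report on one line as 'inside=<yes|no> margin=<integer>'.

d = (15, 10),  |d|² = 325;  R = 1+6 = 7,  c = 325−7² = 276
v_rel = (6, 5),  |v_rel|² = 61;  v_rel·d = (6)·(15) + (5)·(10) = 140
61·t² − 280·t + 276 = 0  ⇒  m = 140² − 61·276 = 2764
m = 2764 > 0,  v_rel·d = 140 > 0  ⇒  inside

inside=yes margin=2764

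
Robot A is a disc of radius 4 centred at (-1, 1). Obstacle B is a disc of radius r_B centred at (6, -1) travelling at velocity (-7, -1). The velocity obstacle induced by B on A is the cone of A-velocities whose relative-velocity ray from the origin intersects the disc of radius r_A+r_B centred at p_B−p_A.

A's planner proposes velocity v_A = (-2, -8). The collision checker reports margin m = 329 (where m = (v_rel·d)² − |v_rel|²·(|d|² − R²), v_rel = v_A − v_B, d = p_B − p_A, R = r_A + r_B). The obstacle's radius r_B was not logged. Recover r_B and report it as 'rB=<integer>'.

m = 329
d = (7, -2);  v_rel = (5, -7),  |v_rel|² = 74
v_rel×d = (5)·(-2) − (-7)·(7) = 39
since m = R²·74 − 39²:  R² = (1521 + 329) / 74 = 25
R = √25 = 5  ⇒  r_B = 5 − 4 = 1

rB=1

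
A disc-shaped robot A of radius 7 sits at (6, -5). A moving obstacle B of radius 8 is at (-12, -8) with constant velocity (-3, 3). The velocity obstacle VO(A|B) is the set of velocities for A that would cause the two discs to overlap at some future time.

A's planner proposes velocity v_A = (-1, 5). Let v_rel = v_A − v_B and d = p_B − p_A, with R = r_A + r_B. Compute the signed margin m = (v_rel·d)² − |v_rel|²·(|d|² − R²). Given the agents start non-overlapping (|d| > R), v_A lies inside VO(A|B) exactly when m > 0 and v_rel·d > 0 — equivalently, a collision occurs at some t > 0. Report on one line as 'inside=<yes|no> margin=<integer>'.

d = (-18, -3),  |d|² = 333;  R = 7+8 = 15,  c = 333−15² = 108
v_rel = (2, 2),  |v_rel|² = 8;  v_rel·d = (2)·(-18) + (2)·(-3) = -42
8·t² + 84·t + 108 = 0  ⇒  m = (-42)² − 8·108 = 900
m = 900 > 0,  v_rel·d = -42 < 0  ⇒  outside

inside=no margin=900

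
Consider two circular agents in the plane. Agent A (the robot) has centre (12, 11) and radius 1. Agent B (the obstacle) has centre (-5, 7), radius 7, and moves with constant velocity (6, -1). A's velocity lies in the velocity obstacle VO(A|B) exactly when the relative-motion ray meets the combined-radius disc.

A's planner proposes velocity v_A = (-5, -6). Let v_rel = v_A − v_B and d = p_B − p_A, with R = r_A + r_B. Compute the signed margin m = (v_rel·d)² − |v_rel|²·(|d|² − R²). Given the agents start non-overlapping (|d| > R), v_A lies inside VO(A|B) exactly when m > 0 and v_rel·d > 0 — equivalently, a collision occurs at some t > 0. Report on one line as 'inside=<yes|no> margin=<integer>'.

d = (-17, -4),  |d|² = 305;  R = 1+7 = 8,  c = 305−8² = 241
v_rel = (-11, -5),  |v_rel|² = 146;  v_rel·d = (-11)·(-17) + (-5)·(-4) = 207
146·t² − 414·t + 241 = 0  ⇒  m = 207² − 146·241 = 7663
m = 7663 > 0,  v_rel·d = 207 > 0  ⇒  inside

inside=yes margin=7663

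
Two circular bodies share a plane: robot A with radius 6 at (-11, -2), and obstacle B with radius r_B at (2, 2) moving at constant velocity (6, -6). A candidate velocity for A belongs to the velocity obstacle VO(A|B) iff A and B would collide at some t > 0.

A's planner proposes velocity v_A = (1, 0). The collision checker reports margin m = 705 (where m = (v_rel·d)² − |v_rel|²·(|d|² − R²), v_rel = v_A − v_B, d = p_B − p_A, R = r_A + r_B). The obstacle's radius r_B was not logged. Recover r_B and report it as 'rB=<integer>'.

m = 705
d = (13, 4);  v_rel = (-5, 6),  |v_rel|² = 61
v_rel×d = (-5)·(4) − (6)·(13) = -98
since m = R²·61 − (-98)²:  R² = (9604 + 705) / 61 = 169
R = √169 = 13  ⇒  r_B = 13 − 6 = 7

rB=7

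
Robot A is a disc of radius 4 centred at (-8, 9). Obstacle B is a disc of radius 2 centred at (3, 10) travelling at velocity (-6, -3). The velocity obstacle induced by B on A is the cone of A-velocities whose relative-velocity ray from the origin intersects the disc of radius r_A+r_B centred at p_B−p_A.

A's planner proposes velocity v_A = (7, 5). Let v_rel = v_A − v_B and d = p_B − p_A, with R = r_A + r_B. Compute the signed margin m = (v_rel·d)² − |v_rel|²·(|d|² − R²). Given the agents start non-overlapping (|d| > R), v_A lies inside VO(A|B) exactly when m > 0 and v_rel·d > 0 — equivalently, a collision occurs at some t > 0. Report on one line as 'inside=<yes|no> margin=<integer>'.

d = (11, 1),  |d|² = 122;  R = 4+2 = 6,  c = 122−6² = 86
v_rel = (13, 8),  |v_rel|² = 233;  v_rel·d = (13)·(11) + (8)·(1) = 151
233·t² − 302·t + 86 = 0  ⇒  m = 151² − 233·86 = 2763
m = 2763 > 0,  v_rel·d = 151 > 0  ⇒  inside

inside=yes margin=2763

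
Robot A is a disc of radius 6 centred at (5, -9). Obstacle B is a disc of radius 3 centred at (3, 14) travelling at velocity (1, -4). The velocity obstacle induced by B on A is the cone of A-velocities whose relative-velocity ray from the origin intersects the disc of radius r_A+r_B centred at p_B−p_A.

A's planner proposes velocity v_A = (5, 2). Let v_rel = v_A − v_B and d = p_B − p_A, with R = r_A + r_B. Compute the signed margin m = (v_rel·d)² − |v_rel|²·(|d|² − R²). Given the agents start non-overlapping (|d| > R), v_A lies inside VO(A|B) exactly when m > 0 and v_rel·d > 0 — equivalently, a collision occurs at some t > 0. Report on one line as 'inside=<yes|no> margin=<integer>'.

d = (-2, 23),  |d|² = 533;  R = 6+3 = 9,  c = 533−9² = 452
v_rel = (4, 6),  |v_rel|² = 52;  v_rel·d = (4)·(-2) + (6)·(23) = 130
52·t² − 260·t + 452 = 0  ⇒  m = 130² − 52·452 = -6604
m = -6604 < 0,  v_rel·d = 130 > 0  ⇒  outside

inside=no margin=-6604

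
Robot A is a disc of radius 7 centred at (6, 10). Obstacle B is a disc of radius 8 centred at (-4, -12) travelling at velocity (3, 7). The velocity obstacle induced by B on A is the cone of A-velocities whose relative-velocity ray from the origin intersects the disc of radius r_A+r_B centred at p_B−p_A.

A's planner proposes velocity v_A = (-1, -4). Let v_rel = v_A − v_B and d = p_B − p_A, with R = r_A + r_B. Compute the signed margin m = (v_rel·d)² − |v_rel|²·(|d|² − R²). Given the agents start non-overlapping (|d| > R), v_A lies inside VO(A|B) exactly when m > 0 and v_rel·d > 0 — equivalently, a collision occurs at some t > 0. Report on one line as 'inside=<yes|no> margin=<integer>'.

d = (-10, -22),  |d|² = 584;  R = 7+8 = 15,  c = 584−15² = 359
v_rel = (-4, -11),  |v_rel|² = 137;  v_rel·d = (-4)·(-10) + (-11)·(-22) = 282
137·t² − 564·t + 359 = 0  ⇒  m = 282² − 137·359 = 30341
m = 30341 > 0,  v_rel·d = 282 > 0  ⇒  inside

inside=yes margin=30341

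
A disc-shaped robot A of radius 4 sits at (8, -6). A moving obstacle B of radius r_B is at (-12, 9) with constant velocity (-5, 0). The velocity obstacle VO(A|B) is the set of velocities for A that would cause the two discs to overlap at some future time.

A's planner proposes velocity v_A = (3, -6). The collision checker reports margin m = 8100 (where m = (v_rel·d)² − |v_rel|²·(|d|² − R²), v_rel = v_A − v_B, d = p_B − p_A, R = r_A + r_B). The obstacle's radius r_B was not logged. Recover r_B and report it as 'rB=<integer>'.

m = 8100
d = (-20, 15);  v_rel = (8, -6),  |v_rel|² = 100
v_rel×d = (8)·(15) − (-6)·(-20) = 0
since m = R²·100 − 0²:  R² = (0 + 8100) / 100 = 81
R = √81 = 9  ⇒  r_B = 9 − 4 = 5

rB=5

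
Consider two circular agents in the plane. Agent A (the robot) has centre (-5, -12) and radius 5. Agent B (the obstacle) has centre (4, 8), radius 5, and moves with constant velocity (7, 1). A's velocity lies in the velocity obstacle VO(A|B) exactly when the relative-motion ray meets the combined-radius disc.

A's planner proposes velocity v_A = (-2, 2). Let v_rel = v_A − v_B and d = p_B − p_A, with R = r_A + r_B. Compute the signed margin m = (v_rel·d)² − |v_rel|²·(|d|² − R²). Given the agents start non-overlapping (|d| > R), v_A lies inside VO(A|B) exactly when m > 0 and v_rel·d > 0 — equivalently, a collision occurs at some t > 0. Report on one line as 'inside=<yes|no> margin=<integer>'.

d = (9, 20),  |d|² = 481;  R = 5+5 = 10,  c = 481−10² = 381
v_rel = (-9, 1),  |v_rel|² = 82;  v_rel·d = (-9)·(9) + (1)·(20) = -61
82·t² + 122·t + 381 = 0  ⇒  m = (-61)² − 82·381 = -27521
m = -27521 < 0,  v_rel·d = -61 < 0  ⇒  outside

inside=no margin=-27521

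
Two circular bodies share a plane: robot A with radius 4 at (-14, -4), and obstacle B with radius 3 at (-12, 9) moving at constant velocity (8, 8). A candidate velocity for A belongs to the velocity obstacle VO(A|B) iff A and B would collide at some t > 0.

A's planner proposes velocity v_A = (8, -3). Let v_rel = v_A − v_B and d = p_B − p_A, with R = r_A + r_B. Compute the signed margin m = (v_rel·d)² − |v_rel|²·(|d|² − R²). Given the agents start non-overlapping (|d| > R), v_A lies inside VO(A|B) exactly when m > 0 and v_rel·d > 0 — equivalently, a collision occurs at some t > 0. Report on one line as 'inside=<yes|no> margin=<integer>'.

d = (2, 13),  |d|² = 173;  R = 4+3 = 7,  c = 173−7² = 124
v_rel = (0, -11),  |v_rel|² = 121;  v_rel·d = (0)·(2) + (-11)·(13) = -143
121·t² + 286·t + 124 = 0  ⇒  m = (-143)² − 121·124 = 5445
m = 5445 > 0,  v_rel·d = -143 < 0  ⇒  outside

inside=no margin=5445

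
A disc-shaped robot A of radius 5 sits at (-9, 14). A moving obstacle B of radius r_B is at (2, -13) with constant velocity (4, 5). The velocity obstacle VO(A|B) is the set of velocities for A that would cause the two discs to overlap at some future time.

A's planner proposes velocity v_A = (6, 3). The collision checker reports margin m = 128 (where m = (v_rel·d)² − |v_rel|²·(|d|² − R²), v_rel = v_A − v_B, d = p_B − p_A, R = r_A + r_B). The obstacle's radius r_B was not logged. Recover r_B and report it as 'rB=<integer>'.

m = 128
d = (11, -27);  v_rel = (2, -2),  |v_rel|² = 8
v_rel×d = (2)·(-27) − (-2)·(11) = -32
since m = R²·8 − (-32)²:  R² = (1024 + 128) / 8 = 144
R = √144 = 12  ⇒  r_B = 12 − 5 = 7

rB=7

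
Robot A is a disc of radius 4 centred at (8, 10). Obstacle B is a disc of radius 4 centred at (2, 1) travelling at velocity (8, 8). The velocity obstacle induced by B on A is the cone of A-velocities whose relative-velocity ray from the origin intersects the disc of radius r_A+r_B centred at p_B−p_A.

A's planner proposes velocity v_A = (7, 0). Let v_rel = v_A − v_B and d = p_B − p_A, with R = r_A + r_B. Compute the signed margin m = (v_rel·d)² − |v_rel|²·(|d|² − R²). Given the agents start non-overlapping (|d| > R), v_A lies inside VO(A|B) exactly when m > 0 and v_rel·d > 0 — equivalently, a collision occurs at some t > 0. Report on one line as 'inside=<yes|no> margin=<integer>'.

d = (-6, -9),  |d|² = 117;  R = 4+4 = 8,  c = 117−8² = 53
v_rel = (-1, -8),  |v_rel|² = 65;  v_rel·d = (-1)·(-6) + (-8)·(-9) = 78
65·t² − 156·t + 53 = 0  ⇒  m = 78² − 65·53 = 2639
m = 2639 > 0,  v_rel·d = 78 > 0  ⇒  inside

inside=yes margin=2639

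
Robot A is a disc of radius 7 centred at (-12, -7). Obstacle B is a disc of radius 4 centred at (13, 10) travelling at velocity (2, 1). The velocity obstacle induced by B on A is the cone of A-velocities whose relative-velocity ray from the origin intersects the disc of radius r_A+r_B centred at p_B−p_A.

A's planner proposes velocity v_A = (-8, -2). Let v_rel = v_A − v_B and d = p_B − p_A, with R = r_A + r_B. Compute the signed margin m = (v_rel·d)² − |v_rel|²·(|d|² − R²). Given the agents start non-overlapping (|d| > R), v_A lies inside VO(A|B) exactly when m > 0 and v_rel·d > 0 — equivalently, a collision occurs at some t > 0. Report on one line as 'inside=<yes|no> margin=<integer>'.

d = (25, 17),  |d|² = 914;  R = 7+4 = 11,  c = 914−11² = 793
v_rel = (-10, -3),  |v_rel|² = 109;  v_rel·d = (-10)·(25) + (-3)·(17) = -301
109·t² + 602·t + 793 = 0  ⇒  m = (-301)² − 109·793 = 4164
m = 4164 > 0,  v_rel·d = -301 < 0  ⇒  outside

inside=no margin=4164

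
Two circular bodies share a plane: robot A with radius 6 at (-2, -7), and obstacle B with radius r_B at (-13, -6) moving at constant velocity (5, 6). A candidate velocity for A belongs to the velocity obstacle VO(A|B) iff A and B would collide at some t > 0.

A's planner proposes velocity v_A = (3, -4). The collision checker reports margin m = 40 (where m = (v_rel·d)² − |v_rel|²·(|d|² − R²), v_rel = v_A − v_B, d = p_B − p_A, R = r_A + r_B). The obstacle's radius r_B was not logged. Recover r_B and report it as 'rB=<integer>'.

m = 40
d = (-11, 1);  v_rel = (-2, -10),  |v_rel|² = 104
v_rel×d = (-2)·(1) − (-10)·(-11) = -112
since m = R²·104 − (-112)²:  R² = (12544 + 40) / 104 = 121
R = √121 = 11  ⇒  r_B = 11 − 6 = 5

rB=5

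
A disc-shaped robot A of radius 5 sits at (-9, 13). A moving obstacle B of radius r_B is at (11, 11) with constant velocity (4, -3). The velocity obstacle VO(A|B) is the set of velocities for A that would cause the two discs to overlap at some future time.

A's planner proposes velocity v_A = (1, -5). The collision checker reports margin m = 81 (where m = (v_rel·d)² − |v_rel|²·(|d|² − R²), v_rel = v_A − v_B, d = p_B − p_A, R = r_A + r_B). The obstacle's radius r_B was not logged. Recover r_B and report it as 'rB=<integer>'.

m = 81
d = (20, -2);  v_rel = (-3, -2),  |v_rel|² = 13
v_rel×d = (-3)·(-2) − (-2)·(20) = 46
since m = R²·13 − 46²:  R² = (2116 + 81) / 13 = 169
R = √169 = 13  ⇒  r_B = 13 − 5 = 8

rB=8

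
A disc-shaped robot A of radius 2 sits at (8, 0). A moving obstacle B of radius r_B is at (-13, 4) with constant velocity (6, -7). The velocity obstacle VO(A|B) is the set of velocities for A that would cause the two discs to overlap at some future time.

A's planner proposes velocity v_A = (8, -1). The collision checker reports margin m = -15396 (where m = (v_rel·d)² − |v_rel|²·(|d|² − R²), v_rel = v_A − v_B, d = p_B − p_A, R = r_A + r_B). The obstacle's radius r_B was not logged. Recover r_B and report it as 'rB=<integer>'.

m = -15396
d = (-21, 4);  v_rel = (2, 6),  |v_rel|² = 40
v_rel×d = (2)·(4) − (6)·(-21) = 134
since m = R²·40 − 134²:  R² = (17956 + -15396) / 40 = 64
R = √64 = 8  ⇒  r_B = 8 − 2 = 6

rB=6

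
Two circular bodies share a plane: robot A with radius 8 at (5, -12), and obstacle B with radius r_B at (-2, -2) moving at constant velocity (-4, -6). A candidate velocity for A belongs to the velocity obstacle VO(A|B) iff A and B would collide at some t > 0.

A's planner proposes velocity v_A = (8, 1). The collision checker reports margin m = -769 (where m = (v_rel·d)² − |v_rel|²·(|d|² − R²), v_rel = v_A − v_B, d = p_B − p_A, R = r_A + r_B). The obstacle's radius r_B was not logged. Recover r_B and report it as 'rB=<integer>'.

m = -769
d = (-7, 10);  v_rel = (12, 7),  |v_rel|² = 193
v_rel×d = (12)·(10) − (7)·(-7) = 169
since m = R²·193 − 169²:  R² = (28561 + -769) / 193 = 144
R = √144 = 12  ⇒  r_B = 12 − 8 = 4

rB=4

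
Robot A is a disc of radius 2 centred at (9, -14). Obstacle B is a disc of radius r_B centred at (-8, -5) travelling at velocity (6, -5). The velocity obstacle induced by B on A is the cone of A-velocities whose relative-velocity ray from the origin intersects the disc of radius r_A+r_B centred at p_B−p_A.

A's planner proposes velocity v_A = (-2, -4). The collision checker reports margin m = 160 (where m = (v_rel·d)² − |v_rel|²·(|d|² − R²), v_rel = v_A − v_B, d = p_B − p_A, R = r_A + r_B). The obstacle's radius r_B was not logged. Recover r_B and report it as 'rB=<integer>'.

m = 160
d = (-17, 9);  v_rel = (-8, 1),  |v_rel|² = 65
v_rel×d = (-8)·(9) − (1)·(-17) = -55
since m = R²·65 − (-55)²:  R² = (3025 + 160) / 65 = 49
R = √49 = 7  ⇒  r_B = 7 − 2 = 5

rB=5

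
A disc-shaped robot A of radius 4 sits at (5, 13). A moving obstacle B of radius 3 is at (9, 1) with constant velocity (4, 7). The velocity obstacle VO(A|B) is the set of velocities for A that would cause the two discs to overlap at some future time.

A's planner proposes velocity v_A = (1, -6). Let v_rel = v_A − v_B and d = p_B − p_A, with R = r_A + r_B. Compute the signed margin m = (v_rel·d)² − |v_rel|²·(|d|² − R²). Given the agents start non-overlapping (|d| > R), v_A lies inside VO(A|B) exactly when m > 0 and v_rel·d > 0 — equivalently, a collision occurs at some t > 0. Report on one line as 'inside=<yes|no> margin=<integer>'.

d = (4, -12),  |d|² = 160;  R = 4+3 = 7,  c = 160−7² = 111
v_rel = (-3, -13),  |v_rel|² = 178;  v_rel·d = (-3)·(4) + (-13)·(-12) = 144
178·t² − 288·t + 111 = 0  ⇒  m = 144² − 178·111 = 978
m = 978 > 0,  v_rel·d = 144 > 0  ⇒  inside

inside=yes margin=978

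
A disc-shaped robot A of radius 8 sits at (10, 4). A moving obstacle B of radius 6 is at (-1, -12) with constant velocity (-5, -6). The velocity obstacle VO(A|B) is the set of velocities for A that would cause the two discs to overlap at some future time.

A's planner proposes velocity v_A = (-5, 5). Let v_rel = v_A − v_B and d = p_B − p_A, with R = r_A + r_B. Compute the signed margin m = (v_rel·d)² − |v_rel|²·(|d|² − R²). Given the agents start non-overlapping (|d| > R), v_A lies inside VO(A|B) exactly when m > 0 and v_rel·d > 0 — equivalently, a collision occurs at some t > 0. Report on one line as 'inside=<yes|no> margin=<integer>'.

d = (-11, -16),  |d|² = 377;  R = 8+6 = 14,  c = 377−14² = 181
v_rel = (0, 11),  |v_rel|² = 121;  v_rel·d = (0)·(-11) + (11)·(-16) = -176
121·t² + 352·t + 181 = 0  ⇒  m = (-176)² − 121·181 = 9075
m = 9075 > 0,  v_rel·d = -176 < 0  ⇒  outside

inside=no margin=9075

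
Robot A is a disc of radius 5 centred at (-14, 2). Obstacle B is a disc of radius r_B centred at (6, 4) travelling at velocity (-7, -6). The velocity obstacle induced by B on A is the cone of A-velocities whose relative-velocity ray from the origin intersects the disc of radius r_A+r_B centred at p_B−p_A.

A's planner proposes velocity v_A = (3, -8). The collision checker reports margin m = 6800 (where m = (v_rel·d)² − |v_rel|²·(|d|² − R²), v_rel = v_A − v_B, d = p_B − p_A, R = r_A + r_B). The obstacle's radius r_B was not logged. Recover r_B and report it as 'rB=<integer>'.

m = 6800
d = (20, 2);  v_rel = (10, -2),  |v_rel|² = 104
v_rel×d = (10)·(2) − (-2)·(20) = 60
since m = R²·104 − 60²:  R² = (3600 + 6800) / 104 = 100
R = √100 = 10  ⇒  r_B = 10 − 5 = 5

rB=5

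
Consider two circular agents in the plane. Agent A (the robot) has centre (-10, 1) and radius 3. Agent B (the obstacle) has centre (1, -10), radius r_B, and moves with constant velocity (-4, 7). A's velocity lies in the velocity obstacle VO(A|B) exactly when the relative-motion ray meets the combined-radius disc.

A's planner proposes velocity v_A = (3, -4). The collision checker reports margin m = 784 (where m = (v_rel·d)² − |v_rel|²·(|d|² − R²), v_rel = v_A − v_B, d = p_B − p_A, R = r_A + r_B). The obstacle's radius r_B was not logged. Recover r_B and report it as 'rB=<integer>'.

m = 784
d = (11, -11);  v_rel = (7, -11),  |v_rel|² = 170
v_rel×d = (7)·(-11) − (-11)·(11) = 44
since m = R²·170 − 44²:  R² = (1936 + 784) / 170 = 16
R = √16 = 4  ⇒  r_B = 4 − 3 = 1

rB=1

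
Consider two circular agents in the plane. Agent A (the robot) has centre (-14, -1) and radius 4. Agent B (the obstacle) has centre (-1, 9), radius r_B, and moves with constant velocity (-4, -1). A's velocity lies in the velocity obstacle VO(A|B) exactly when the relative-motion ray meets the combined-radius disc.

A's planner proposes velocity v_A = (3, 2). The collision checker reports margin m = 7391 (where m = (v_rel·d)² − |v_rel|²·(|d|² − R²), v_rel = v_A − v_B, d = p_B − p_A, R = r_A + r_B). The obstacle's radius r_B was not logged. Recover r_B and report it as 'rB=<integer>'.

m = 7391
d = (13, 10);  v_rel = (7, 3),  |v_rel|² = 58
v_rel×d = (7)·(10) − (3)·(13) = 31
since m = R²·58 − 31²:  R² = (961 + 7391) / 58 = 144
R = √144 = 12  ⇒  r_B = 12 − 4 = 8

rB=8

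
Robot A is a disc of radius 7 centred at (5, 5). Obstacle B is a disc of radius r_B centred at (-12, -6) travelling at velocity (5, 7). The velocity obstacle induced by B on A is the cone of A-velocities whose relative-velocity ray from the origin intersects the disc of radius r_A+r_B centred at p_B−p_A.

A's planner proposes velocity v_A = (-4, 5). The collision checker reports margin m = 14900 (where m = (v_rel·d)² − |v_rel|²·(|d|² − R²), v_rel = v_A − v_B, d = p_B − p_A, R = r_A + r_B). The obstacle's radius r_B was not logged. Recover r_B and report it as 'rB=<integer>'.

m = 14900
d = (-17, -11);  v_rel = (-9, -2),  |v_rel|² = 85
v_rel×d = (-9)·(-11) − (-2)·(-17) = 65
since m = R²·85 − 65²:  R² = (4225 + 14900) / 85 = 225
R = √225 = 15  ⇒  r_B = 15 − 7 = 8

rB=8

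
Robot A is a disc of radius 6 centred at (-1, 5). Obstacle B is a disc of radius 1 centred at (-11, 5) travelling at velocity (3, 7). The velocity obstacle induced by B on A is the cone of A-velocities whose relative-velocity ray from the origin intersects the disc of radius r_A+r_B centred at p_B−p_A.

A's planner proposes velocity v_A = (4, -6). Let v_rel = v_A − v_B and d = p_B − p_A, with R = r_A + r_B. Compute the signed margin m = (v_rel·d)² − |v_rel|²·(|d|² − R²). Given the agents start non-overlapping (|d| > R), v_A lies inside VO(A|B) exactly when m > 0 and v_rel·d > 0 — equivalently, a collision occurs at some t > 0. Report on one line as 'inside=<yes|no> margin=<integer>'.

d = (-10, 0),  |d|² = 100;  R = 6+1 = 7,  c = 100−7² = 51
v_rel = (1, -13),  |v_rel|² = 170;  v_rel·d = (1)·(-10) + (-13)·(0) = -10
170·t² + 20·t + 51 = 0  ⇒  m = (-10)² − 170·51 = -8570
m = -8570 < 0,  v_rel·d = -10 < 0  ⇒  outside

inside=no margin=-8570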